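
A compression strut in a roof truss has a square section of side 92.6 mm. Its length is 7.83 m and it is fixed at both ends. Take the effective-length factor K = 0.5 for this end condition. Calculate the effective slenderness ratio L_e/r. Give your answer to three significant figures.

For a square r = a/√12 = 92.6/√12 = 26.73 mm
L_e = K·L = 0.5 × 7.83 m = 3.915 m = 3915.0 mm
λ = L_e / r_min = 3915.0 / 26.73 = 146

λ ≈ 146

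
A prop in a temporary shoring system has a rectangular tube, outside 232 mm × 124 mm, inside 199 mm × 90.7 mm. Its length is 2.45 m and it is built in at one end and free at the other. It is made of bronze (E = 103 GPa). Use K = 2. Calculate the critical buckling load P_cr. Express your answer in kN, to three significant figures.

Weak-axis I_min = (h_o·b_o³ − h_i·b_i³)/12 with b_o = 124, b_i = 90.70 mm (shorter outer/inner sides).
I_min = (232×124³ − 199.0×90.70³)/12 = 2.449×10^7 mm⁴
I = 2.449×10^7 mm⁴ = 2.449×10^-5 m⁴
Effective length L_e = K·L = 2 × 2.45 = 4.900 m
P_cr = π²EI / L_e² = π² × 103×10⁹ × 2.449×10^-5 / 4.900² = 1.037×10^6 N

P_cr ≈ 1040 kN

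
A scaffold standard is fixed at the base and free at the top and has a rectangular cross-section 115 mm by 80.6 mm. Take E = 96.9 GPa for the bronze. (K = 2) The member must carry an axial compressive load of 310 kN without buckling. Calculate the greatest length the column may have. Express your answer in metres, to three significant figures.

L_max ≈ 1.97 m

Buckling occurs about the weak axis: I_min = h·b³/12 with b = 80.6 mm (the shorter side).
I_min = 115×80.6³/12 = 5.018×10^6 mm⁴
I = 5.018×10^-6 m⁴
At the buckling limit P_cr = P = 3.100×10^5 N
From P_cr = π²EI/(K·L)²:  L = (1/K)·√(π²EI/P_cr) = (1/2)·√(π²×9.69×10^10×5.018×10^-6/3.100×10^5)
L = 1.97 m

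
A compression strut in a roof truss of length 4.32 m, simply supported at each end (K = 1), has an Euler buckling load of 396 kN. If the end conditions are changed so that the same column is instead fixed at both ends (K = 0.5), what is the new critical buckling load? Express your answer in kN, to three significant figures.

P_cr ≈ 1580 kN

P_cr ∝ 1/K², so P_cr,new = P_cr,old × (K_old/K_new)² = 396 × (1/0.5)²
= 396 × 4.000 = 1580 kN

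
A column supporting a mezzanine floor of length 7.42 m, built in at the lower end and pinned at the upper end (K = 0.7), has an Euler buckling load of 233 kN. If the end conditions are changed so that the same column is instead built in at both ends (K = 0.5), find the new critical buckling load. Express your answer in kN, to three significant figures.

P_cr ∝ 1/K², so P_cr,new = P_cr,old × (K_old/K_new)² = 233 × (0.7/0.5)²
= 233 × 1.960 = 457 kN

P_cr ≈ 457 kN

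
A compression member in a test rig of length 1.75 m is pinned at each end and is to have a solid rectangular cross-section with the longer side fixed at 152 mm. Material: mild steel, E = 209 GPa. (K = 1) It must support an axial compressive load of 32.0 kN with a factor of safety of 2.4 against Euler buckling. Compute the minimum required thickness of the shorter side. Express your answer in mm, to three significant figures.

b ≈ 20.8 mm

Required P_cr = n·P = 2.4 × 32.0 = 76.80 kN
L_e = K·L = 1 × 1.75 = 1.750 m
Required I = P_cr·L_e²/(π²E) = 7.680×10^4 × 1.750² / (π² × 2.09×10^11) = 1.140×10^-7 m⁴
I_req = 1.140×10^5 mm⁴
Rectangle, weak axis: I_min = h·b³/12 with h = 152 mm fixed  ⇒  b = (12I/h)^(1/3) = 20.8 mm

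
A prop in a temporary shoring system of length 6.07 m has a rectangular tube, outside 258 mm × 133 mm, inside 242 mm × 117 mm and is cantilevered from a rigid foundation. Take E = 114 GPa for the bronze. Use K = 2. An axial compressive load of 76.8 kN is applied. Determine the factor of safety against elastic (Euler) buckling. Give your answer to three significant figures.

n ≈ 1.82

Weak-axis I_min = (h_o·b_o³ − h_i·b_i³)/12 with b_o = 133, b_i = 117.0 mm (shorter outer/inner sides).
I_min = (258×133³ − 242.0×117.0³)/12 = 1.828×10^7 mm⁴
I = 1.828×10^7 mm⁴ = 1.828×10^-5 m⁴
Effective length L_e = K·L = 2 × 6.07 = 12.14 m
P_cr = π²EI / L_e² = π² × 114×10⁹ × 1.828×10^-5 / 12.14² = 1.396×10^5 N
Factor of safety n = P_cr / P = 139.57 / 76.8 = 1.82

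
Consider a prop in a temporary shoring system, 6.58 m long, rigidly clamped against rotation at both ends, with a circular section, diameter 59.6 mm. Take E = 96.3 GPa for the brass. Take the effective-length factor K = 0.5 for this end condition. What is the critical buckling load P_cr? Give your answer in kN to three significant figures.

P_cr ≈ 54.4 kN

I = πd⁴/64 = π×59.6⁴/64 = 6.194×10^5 mm⁴
I = 6.194×10^5 mm⁴ = 6.194×10^-7 m⁴
Effective length L_e = K·L = 0.5 × 6.58 = 3.290 m
P_cr = π²EI / L_e² = π² × 96.3×10⁹ × 6.194×10^-7 / 3.290² = 5.439×10^4 N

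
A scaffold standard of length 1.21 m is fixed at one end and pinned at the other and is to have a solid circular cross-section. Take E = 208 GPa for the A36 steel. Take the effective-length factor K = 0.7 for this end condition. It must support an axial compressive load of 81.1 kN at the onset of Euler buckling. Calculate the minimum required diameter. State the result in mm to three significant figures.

d ≈ 27.6 mm

L_e = K·L = 0.7 × 1.21 = 0.8470 m
Required I = P_cr·L_e²/(π²E) = 8.110×10^4 × 0.8470² / (π² × 2.08×10^11) = 2.834×10^-8 m⁴
I_req = 2.834×10^4 mm⁴
Solid circle: I = πd⁴/64  ⇒  d = (64I/π)^(1/4) = (64×2.834×10^4/π)^(1/4) = 27.6 mm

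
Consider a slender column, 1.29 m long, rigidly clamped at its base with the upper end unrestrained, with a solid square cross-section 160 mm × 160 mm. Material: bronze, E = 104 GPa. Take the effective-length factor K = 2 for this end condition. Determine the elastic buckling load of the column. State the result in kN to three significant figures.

I = a⁴/12 = 160⁴/12 = 5.461×10^7 mm⁴
I = 5.461×10^7 mm⁴ = 5.461×10^-5 m⁴
Effective length L_e = K·L = 2 × 1.29 = 2.580 m
P_cr = π²EI / L_e² = π² × 104×10⁹ × 5.461×10^-5 / 2.580² = 8.422×10^6 N

P_cr ≈ 8420 kN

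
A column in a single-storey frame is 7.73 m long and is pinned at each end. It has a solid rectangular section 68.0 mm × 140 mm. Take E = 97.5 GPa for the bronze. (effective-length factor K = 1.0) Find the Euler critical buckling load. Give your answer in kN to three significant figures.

Buckling occurs about the weak axis: I_min = h·b³/12 with b = 68.0 mm (the shorter side).
I_min = 140×68.0³/12 = 3.668×10^6 mm⁴
I = 3.668×10^6 mm⁴ = 3.668×10^-6 m⁴
Effective length L_e = K·L = 1 × 7.73 = 7.730 m
P_cr = π²EI / L_e² = π² × 97.5×10⁹ × 3.668×10^-6 / 7.730² = 5.908×10^4 N

P_cr ≈ 59.1 kN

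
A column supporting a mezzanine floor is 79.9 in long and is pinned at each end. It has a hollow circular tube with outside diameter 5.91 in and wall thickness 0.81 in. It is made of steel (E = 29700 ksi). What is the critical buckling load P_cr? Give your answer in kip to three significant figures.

Inner diameter d_i = 5.91 − 2×0.81 = 4.290 in
I = π(d_o⁴ − d_i⁴)/64 = π(5.91⁴ − 4.290⁴)/64 = 43.26 in⁴
Effective length L_e = K·L = 1 × 79.9 = 79.90 in
P_cr = π²EI / L_e² = π² × 29700×10³ × 43.26 / 79.90² = 1.986×10^6 lb

P_cr ≈ 1990 kip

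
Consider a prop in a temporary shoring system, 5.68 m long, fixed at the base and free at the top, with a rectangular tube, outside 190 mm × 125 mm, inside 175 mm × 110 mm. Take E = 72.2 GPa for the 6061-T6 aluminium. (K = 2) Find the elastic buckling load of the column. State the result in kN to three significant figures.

P_cr ≈ 63.6 kN

Weak-axis I_min = (h_o·b_o³ − h_i·b_i³)/12 with b_o = 125, b_i = 110.0 mm (shorter outer/inner sides).
I_min = (190×125³ − 175.0×110.0³)/12 = 1.151×10^7 mm⁴
I = 1.151×10^7 mm⁴ = 1.151×10^-5 m⁴
Effective length L_e = K·L = 2 × 5.68 = 11.36 m
P_cr = π²EI / L_e² = π² × 72.2×10⁹ × 1.151×10^-5 / 11.36² = 6.358×10^4 N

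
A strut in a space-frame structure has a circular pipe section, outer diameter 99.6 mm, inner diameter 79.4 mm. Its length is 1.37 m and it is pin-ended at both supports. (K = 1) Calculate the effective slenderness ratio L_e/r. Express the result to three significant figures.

λ ≈ 43.0

d_o = 99.6 mm, d_i = 79.4 mm
I = π(d_o⁴ − d_i⁴)/64 = π(99.6⁴ − 79.40⁴)/64 = 2.880×10^6 mm⁴
A = 2.840×10^3 mm²;  r_min = √(I/A) = √(2.880×10^6/2.840×10^3) = 31.84 mm
L_e = K·L = 1 × 1.37 m = 1.370 m = 1370.0 mm
λ = L_e / r_min = 1370.0 / 31.84 = 43.0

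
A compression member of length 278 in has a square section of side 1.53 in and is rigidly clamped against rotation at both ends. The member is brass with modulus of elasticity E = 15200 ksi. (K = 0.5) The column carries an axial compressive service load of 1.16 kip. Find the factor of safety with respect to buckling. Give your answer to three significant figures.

n ≈ 3.06

I = a⁴/12 = 1.53⁴/12 = 0.4567 in⁴
Effective length L_e = K·L = 0.5 × 278 = 139.0 in
P_cr = π²EI / L_e² = π² × 15200×10³ × 0.4567 / 139.0² = 3.546×10^3 lb
Factor of safety n = P_cr / P = 3.5457 / 1.16 = 3.06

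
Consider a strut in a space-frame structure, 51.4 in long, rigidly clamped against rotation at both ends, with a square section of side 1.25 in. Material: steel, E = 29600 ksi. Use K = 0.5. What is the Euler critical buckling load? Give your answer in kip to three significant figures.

P_cr ≈ 90.0 kip

I = a⁴/12 = 1.25⁴/12 = 0.2035 in⁴
Effective length L_e = K·L = 0.5 × 51.4 = 25.70 in
P_cr = π²EI / L_e² = π² × 29600×10³ × 0.2035 / 25.70² = 8.999×10^4 lb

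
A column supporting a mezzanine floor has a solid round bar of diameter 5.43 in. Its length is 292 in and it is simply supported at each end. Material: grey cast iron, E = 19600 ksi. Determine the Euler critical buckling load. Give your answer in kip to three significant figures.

P_cr ≈ 96.8 kip

I = πd⁴/64 = π×5.43⁴/64 = 42.67 in⁴
Effective length L_e = K·L = 1 × 292 = 292.0 in
P_cr = π²EI / L_e² = π² × 19600×10³ × 42.67 / 292.0² = 9.682×10^4 lb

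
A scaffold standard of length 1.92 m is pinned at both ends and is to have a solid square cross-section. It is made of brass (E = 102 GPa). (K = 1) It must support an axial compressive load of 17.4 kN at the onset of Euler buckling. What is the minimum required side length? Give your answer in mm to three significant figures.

a ≈ 29.6 mm

L_e = K·L = 1 × 1.92 = 1.920 m
Required I = P_cr·L_e²/(π²E) = 1.740×10^4 × 1.920² / (π² × 1.02×10^11) = 6.372×10^-8 m⁴
I_req = 6.372×10^4 mm⁴
Solid square: I = a⁴/12  ⇒  a = (12I)^(1/4) = (12×6.372×10^4)^(1/4) = 29.6 mm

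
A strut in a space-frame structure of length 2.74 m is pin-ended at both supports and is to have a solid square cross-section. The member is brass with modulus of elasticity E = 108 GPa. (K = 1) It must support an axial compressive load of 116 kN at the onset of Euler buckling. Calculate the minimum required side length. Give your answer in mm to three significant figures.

L_e = K·L = 1 × 2.74 = 2.740 m
Required I = P_cr·L_e²/(π²E) = 1.160×10^5 × 2.740² / (π² × 1.08×10^11) = 8.170×10^-7 m⁴
I_req = 8.170×10^5 mm⁴
Solid square: I = a⁴/12  ⇒  a = (12I)^(1/4) = (12×8.170×10^5)^(1/4) = 56.0 mm

a ≈ 56.0 mm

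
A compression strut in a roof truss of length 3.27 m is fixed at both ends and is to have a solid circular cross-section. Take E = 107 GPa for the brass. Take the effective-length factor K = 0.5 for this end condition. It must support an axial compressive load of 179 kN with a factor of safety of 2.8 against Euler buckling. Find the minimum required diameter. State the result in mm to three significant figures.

Required P_cr = n·P = 2.8 × 179 = 501.2 kN
L_e = K·L = 0.5 × 3.27 = 1.635 m
Required I = P_cr·L_e²/(π²E) = 5.012×10^5 × 1.635² / (π² × 1.07×10^11) = 1.269×10^-6 m⁴
I_req = 1.269×10^6 mm⁴
Solid circle: I = πd⁴/64  ⇒  d = (64I/π)^(1/4) = (64×1.269×10^6/π)^(1/4) = 71.3 mm

d ≈ 71.3 mm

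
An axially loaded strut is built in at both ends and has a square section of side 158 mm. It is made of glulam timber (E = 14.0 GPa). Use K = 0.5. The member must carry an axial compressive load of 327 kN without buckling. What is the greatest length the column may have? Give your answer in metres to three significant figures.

L_max ≈ 9.37 m

I = a⁴/12 = 158⁴/12 = 5.193×10^7 mm⁴
I = 5.193×10^-5 m⁴
At the buckling limit P_cr = P = 3.270×10^5 N
From P_cr = π²EI/(K·L)²:  L = (1/K)·√(π²EI/P_cr) = (1/0.5)·√(π²×1.40×10^10×5.193×10^-5/3.270×10^5)
L = 9.37 m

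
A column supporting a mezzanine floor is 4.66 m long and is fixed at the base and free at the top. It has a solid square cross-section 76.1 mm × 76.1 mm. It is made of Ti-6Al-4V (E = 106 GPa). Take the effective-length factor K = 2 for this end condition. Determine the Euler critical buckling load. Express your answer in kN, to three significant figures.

I = a⁴/12 = 76.1⁴/12 = 2.795×10^6 mm⁴
I = 2.795×10^6 mm⁴ = 2.795×10^-6 m⁴
Effective length L_e = K·L = 2 × 4.66 = 9.320 m
P_cr = π²EI / L_e² = π² × 106×10⁹ × 2.795×10^-6 / 9.320² = 3.366×10^4 N

P_cr ≈ 33.7 kN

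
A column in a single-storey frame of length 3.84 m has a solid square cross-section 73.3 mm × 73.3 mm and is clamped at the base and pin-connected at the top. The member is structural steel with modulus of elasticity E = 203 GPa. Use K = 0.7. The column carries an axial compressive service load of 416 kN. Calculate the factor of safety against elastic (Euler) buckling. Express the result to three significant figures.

I = a⁴/12 = 73.3⁴/12 = 2.406×10^6 mm⁴
I = 2.406×10^6 mm⁴ = 2.406×10^-6 m⁴
Effective length L_e = K·L = 0.7 × 3.84 = 2.688 m
P_cr = π²EI / L_e² = π² × 203×10⁹ × 2.406×10^-6 / 2.688² = 6.671×10^5 N
Factor of safety n = P_cr / P = 667.07 / 416 = 1.60

n ≈ 1.60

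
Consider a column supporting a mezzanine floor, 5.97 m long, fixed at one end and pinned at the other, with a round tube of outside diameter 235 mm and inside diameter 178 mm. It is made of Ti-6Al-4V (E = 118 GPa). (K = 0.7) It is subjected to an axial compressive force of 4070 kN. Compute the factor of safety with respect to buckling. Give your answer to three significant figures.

n ≈ 1.65

d_o = 235 mm, d_i = 178 mm
I = π(d_o⁴ − d_i⁴)/64 = π(235⁴ − 178.0⁴)/64 = 1.004×10^8 mm⁴
I = 1.004×10^8 mm⁴ = 1.004×10^-4 m⁴
Effective length L_e = K·L = 0.7 × 5.97 = 4.179 m
P_cr = π²EI / L_e² = π² × 118×10⁹ × 1.004×10^-4 / 4.179² = 6.697×10^6 N
Factor of safety n = P_cr / P = 6697.3 / 4070 = 1.65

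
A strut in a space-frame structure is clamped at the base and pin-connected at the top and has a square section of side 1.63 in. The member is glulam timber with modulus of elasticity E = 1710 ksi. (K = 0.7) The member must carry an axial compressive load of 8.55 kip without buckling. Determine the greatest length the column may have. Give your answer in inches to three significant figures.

L_max ≈ 48.7 in

I = a⁴/12 = 1.63⁴/12 = 0.5883 in⁴
At the buckling limit P_cr = P = 8.550×10^3 lb
From P_cr = π²EI/(K·L)²:  L = (1/K)·√(π²EI/P_cr) = (1/0.7)·√(π²×1.71×10^6×0.5883/8.550×10^3)
L = 48.7 in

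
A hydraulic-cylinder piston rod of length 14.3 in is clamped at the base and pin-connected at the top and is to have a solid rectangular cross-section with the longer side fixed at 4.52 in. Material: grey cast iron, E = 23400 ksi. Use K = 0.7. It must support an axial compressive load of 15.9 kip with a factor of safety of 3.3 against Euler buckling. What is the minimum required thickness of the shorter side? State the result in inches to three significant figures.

Required P_cr = n·P = 3.3 × 15.9 = 52.47 kip
L_e = K·L = 0.7 × 14.3 = 10.01 in
Required I = P_cr·L_e²/(π²E) = 5.247×10^4 × 10.01² / (π² × 2.34×10^7) = 2.276×10^-2 in⁴
Rectangle, weak axis: I_min = h·b³/12 with h = 4.52 in fixed  ⇒  b = (12I/h)^(1/3) = 0.392 in

b ≈ 0.392 in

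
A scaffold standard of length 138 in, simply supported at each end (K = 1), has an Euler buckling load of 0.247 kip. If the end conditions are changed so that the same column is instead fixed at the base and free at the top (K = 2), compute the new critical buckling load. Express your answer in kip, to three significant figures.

P_cr ∝ 1/K², so P_cr,new = P_cr,old × (K_old/K_new)² = 0.247 × (1/2)²
= 0.247 × 0.2500 = 0.0618 kip

P_cr ≈ 0.0618 kip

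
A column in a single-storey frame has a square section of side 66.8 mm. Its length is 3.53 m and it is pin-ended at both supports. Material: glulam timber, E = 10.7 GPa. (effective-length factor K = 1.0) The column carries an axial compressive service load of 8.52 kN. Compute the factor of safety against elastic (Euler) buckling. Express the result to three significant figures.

n ≈ 1.65

I = a⁴/12 = 66.8⁴/12 = 1.659×10^6 mm⁴
I = 1.659×10^6 mm⁴ = 1.659×10^-6 m⁴
Effective length L_e = K·L = 1 × 3.53 = 3.530 m
P_cr = π²EI / L_e² = π² × 10.7×10⁹ × 1.659×10^-6 / 3.530² = 1.406×10^4 N
Factor of safety n = P_cr / P = 14.062 / 8.52 = 1.65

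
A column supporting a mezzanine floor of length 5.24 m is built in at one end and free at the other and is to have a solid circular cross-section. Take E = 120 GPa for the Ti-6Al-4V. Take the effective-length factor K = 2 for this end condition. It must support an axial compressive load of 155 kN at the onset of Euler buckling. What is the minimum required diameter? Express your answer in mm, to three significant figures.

d ≈ 131 mm

L_e = K·L = 2 × 5.24 = 10.48 m
Required I = P_cr·L_e²/(π²E) = 1.550×10^5 × 10.48² / (π² × 1.20×10^11) = 1.437×10^-5 m⁴
I_req = 1.437×10^7 mm⁴
Solid circle: I = πd⁴/64  ⇒  d = (64I/π)^(1/4) = (64×1.437×10^7/π)^(1/4) = 131 mm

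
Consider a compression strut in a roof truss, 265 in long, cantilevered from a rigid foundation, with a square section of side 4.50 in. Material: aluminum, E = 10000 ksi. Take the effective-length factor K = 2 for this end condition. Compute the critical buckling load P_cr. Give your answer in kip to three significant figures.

I = a⁴/12 = 4.50⁴/12 = 34.17 in⁴
Effective length L_e = K·L = 2 × 265 = 530.0 in
P_cr = π²EI / L_e² = π² × 10000×10³ × 34.17 / 530.0² = 1.201×10^4 lb

P_cr ≈ 12.0 kip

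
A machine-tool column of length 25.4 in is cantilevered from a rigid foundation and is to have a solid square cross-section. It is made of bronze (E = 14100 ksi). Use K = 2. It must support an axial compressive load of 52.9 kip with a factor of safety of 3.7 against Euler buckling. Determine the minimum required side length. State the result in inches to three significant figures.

Required P_cr = n·P = 3.7 × 52.9 = 195.7 kip
L_e = K·L = 2 × 25.4 = 50.80 in
Required I = P_cr·L_e²/(π²E) = 1.957×10^5 × 50.80² / (π² × 1.41×10^7) = 3.630 in⁴
Solid square: I = a⁴/12  ⇒  a = (12I)^(1/4) = (12×3.630)^(1/4) = 2.57 in

a ≈ 2.57 in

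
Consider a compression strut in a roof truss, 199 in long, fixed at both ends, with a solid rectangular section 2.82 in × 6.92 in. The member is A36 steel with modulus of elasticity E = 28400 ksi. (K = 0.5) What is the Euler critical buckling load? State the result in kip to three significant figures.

P_cr ≈ 366 kip

Buckling occurs about the weak axis: I_min = h·b³/12 with b = 2.82 in (the shorter side).
I_min = 6.92×2.82³/12 = 12.93 in⁴
Effective length L_e = K·L = 0.5 × 199 = 99.50 in
P_cr = π²EI / L_e² = π² × 28400×10³ × 12.93 / 99.50² = 3.661×10^5 lb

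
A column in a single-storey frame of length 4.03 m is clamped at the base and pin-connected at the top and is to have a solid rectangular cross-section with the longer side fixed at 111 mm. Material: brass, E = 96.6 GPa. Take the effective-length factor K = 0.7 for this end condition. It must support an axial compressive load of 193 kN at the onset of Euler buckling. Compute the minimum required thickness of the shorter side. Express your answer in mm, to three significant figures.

b ≈ 55.8 mm

L_e = K·L = 0.7 × 4.03 = 2.821 m
Required I = P_cr·L_e²/(π²E) = 1.930×10^5 × 2.821² / (π² × 9.66×10^10) = 1.611×10^-6 m⁴
I_req = 1.611×10^6 mm⁴
Rectangle, weak axis: I_min = h·b³/12 with h = 111 mm fixed  ⇒  b = (12I/h)^(1/3) = 55.8 mm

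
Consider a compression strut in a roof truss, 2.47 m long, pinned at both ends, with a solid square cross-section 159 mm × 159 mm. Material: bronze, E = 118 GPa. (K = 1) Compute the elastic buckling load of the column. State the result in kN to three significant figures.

P_cr ≈ 10200 kN

I = a⁴/12 = 159⁴/12 = 5.326×10^7 mm⁴
I = 5.326×10^7 mm⁴ = 5.326×10^-5 m⁴
Effective length L_e = K·L = 1 × 2.47 = 2.470 m
P_cr = π²EI / L_e² = π² × 118×10⁹ × 5.326×10^-5 / 2.470² = 1.017×10^7 N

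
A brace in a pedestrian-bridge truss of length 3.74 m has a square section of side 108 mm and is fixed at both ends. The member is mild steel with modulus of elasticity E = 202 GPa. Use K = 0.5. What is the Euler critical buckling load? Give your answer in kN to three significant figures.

I = a⁴/12 = 108⁴/12 = 1.134×10^7 mm⁴
I = 1.134×10^7 mm⁴ = 1.134×10^-5 m⁴
Effective length L_e = K·L = 0.5 × 3.74 = 1.870 m
P_cr = π²EI / L_e² = π² × 202×10⁹ × 1.134×10^-5 / 1.870² = 6.464×10^6 N

P_cr ≈ 6460 kN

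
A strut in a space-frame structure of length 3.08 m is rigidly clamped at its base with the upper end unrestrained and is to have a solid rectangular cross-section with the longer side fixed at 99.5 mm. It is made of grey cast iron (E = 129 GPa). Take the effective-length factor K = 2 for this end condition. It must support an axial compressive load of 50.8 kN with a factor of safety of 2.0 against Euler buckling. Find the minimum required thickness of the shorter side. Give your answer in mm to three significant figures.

b ≈ 71.5 mm

Required P_cr = n·P = 2.0 × 50.8 = 101.6 kN
L_e = K·L = 2 × 3.08 = 6.160 m
Required I = P_cr·L_e²/(π²E) = 1.016×10^5 × 6.160² / (π² × 1.29×10^11) = 3.028×10^-6 m⁴
I_req = 3.028×10^6 mm⁴
Rectangle, weak axis: I_min = h·b³/12 with h = 99.5 mm fixed  ⇒  b = (12I/h)^(1/3) = 71.5 mm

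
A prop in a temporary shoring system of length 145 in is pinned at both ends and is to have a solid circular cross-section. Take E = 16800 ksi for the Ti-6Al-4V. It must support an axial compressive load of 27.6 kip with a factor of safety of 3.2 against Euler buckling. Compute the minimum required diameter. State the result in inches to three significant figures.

d ≈ 3.89 in

Required P_cr = n·P = 3.2 × 27.6 = 88.32 kip
L_e = K·L = 1 × 145 = 145.0 in
Required I = P_cr·L_e²/(π²E) = 8.832×10^4 × 145.0² / (π² × 1.68×10^7) = 11.20 in⁴
Solid circle: I = πd⁴/64  ⇒  d = (64I/π)^(1/4) = (64×11.20/π)^(1/4) = 3.89 in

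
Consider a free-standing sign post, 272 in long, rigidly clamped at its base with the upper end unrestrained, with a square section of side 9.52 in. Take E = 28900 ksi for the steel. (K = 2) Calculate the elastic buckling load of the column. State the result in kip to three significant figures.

I = a⁴/12 = 9.52⁴/12 = 684.5 in⁴
Effective length L_e = K·L = 2 × 272 = 544.0 in
P_cr = π²EI / L_e² = π² × 28900×10³ × 684.5 / 544.0² = 6.597×10^5 lb

P_cr ≈ 660 kip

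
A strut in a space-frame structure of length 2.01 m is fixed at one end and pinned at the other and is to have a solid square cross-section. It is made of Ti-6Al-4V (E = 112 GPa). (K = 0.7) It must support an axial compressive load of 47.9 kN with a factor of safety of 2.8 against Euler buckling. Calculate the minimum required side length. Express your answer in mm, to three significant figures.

Required P_cr = n·P = 2.8 × 47.9 = 134.1 kN
L_e = K·L = 0.7 × 2.01 = 1.407 m
Required I = P_cr·L_e²/(π²E) = 1.341×10^5 × 1.407² / (π² × 1.12×10^11) = 2.402×10^-7 m⁴
I_req = 2.402×10^5 mm⁴
Solid square: I = a⁴/12  ⇒  a = (12I)^(1/4) = (12×2.402×10^5)^(1/4) = 41.2 mm

a ≈ 41.2 mm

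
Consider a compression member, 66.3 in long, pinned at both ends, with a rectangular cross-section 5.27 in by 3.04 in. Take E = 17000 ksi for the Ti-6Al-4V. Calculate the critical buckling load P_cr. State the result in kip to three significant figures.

P_cr ≈ 471 kip

Buckling occurs about the weak axis: I_min = h·b³/12 with b = 3.04 in (the shorter side).
I_min = 5.27×3.04³/12 = 12.34 in⁴
Effective length L_e = K·L = 1 × 66.3 = 66.30 in
P_cr = π²EI / L_e² = π² × 17000×10³ × 12.34 / 66.30² = 4.709×10^5 lb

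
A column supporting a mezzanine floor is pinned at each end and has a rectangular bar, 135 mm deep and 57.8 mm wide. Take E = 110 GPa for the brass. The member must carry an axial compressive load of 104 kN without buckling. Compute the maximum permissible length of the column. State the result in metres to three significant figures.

L_max ≈ 4.76 m

Buckling occurs about the weak axis: I_min = h·b³/12 with b = 57.8 mm (the shorter side).
I_min = 135×57.8³/12 = 2.172×10^6 mm⁴
I = 2.172×10^-6 m⁴
At the buckling limit P_cr = P = 1.040×10^5 N
From P_cr = π²EI/(K·L)²:  L = (1/K)·√(π²EI/P_cr) = (1/1)·√(π²×1.10×10^11×2.172×10^-6/1.040×10^5)
L = 4.76 m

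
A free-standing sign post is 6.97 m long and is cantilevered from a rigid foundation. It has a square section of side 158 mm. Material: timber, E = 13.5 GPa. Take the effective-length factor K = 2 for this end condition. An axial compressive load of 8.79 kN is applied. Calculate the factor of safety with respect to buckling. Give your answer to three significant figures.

I = a⁴/12 = 158⁴/12 = 5.193×10^7 mm⁴
I = 5.193×10^7 mm⁴ = 5.193×10^-5 m⁴
Effective length L_e = K·L = 2 × 6.97 = 13.94 m
P_cr = π²EI / L_e² = π² × 13.5×10⁹ × 5.193×10^-5 / 13.94² = 3.561×10^4 N
Factor of safety n = P_cr / P = 35.609 / 8.79 = 4.05

n ≈ 4.05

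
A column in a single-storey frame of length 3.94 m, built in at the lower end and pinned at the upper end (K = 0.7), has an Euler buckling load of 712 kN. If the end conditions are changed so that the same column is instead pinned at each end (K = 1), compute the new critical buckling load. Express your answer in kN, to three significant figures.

P_cr ∝ 1/K², so P_cr,new = P_cr,old × (K_old/K_new)² = 712 × (0.7/1)²
= 712 × 0.4900 = 349 kN

P_cr ≈ 349 kN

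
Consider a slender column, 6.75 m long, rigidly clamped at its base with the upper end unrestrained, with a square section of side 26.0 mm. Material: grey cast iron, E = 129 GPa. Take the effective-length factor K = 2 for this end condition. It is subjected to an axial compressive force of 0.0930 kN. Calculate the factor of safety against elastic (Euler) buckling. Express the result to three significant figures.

n ≈ 2.86

I = a⁴/12 = 26.0⁴/12 = 3.808×10^4 mm⁴
I = 3.808×10^4 mm⁴ = 3.808×10^-8 m⁴
Effective length L_e = K·L = 2 × 6.75 = 13.50 m
P_cr = π²EI / L_e² = π² × 129×10⁹ × 3.808×10^-8 / 13.50² = 266.0 N
Factor of safety n = P_cr / P = 0.26603 / 0.0930 = 2.86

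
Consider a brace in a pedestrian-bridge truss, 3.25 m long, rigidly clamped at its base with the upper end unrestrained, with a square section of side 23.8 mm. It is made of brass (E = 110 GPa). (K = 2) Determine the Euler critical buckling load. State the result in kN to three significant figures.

I = a⁴/12 = 23.8⁴/12 = 2.674×10^4 mm⁴
I = 2.674×10^4 mm⁴ = 2.674×10^-8 m⁴
Effective length L_e = K·L = 2 × 3.25 = 6.500 m
P_cr = π²EI / L_e² = π² × 110×10⁹ × 2.674×10^-8 / 6.500² = 687.1 N

P_cr ≈ 0.687 kN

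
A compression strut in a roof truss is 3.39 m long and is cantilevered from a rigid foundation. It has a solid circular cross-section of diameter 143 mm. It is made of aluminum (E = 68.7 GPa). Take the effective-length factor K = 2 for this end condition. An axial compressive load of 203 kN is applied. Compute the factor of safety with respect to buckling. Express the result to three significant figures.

I = πd⁴/64 = π×143⁴/64 = 2.053×10^7 mm⁴
I = 2.053×10^7 mm⁴ = 2.053×10^-5 m⁴
Effective length L_e = K·L = 2 × 3.39 = 6.780 m
P_cr = π²EI / L_e² = π² × 68.7×10⁹ × 2.053×10^-5 / 6.780² = 3.028×10^5 N
Factor of safety n = P_cr / P = 302.77 / 203 = 1.49

n ≈ 1.49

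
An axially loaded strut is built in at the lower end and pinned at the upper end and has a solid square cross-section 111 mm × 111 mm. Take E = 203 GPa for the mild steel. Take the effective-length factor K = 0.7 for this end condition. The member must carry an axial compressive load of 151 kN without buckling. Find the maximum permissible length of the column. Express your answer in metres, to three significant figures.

L_max ≈ 18.5 m

I = a⁴/12 = 111⁴/12 = 1.265×10^7 mm⁴
I = 1.265×10^-5 m⁴
At the buckling limit P_cr = P = 1.510×10^5 N
From P_cr = π²EI/(K·L)²:  L = (1/K)·√(π²EI/P_cr) = (1/0.7)·√(π²×2.03×10^11×1.265×10^-5/1.510×10^5)
L = 18.5 m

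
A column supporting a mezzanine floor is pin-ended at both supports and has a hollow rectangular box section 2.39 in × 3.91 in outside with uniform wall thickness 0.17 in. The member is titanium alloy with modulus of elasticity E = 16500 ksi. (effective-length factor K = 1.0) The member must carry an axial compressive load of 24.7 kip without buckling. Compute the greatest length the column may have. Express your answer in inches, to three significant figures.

L_max ≈ 111 in

Inner dimensions: h_i = 3.91 − 2×0.17 = 3.570 in, b_i = 2.39 − 2×0.17 = 2.050 in
Weak-axis I_min = (h_o·b_o³ − h_i·b_i³)/12 with b_o = 2.39, b_i = 2.050 in (shorter outer/inner sides).
I_min = (3.91×2.39³ − 3.570×2.050³)/12 = 1.885 in⁴
At the buckling limit P_cr = P = 2.470×10^4 lb
From P_cr = π²EI/(K·L)²:  L = (1/K)·√(π²EI/P_cr) = (1/1)·√(π²×1.65×10^7×1.885/2.470×10^4)
L = 111 in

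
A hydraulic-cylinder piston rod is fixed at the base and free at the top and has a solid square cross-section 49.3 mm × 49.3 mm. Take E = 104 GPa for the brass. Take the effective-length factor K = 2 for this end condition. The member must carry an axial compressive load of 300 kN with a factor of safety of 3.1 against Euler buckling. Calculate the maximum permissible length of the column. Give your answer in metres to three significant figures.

I = a⁴/12 = 49.3⁴/12 = 4.923×10^5 mm⁴
I = 4.923×10^-7 m⁴
Required critical load P_cr = n·P = 3.1 × 300 = 930.0 kN = 9.300×10^5 N
From P_cr = π²EI/(K·L)²:  L = (1/K)·√(π²EI/P_cr) = (1/2)·√(π²×1.04×10^11×4.923×10^-7/9.300×10^5)
L = 0.369 m

L_max ≈ 0.369 m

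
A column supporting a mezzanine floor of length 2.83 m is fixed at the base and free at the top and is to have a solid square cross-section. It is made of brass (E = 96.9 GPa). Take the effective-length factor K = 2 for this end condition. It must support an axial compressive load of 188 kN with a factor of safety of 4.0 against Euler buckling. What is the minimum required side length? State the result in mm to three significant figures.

Required P_cr = n·P = 4.0 × 188 = 752.0 kN
L_e = K·L = 2 × 2.83 = 5.660 m
Required I = P_cr·L_e²/(π²E) = 7.520×10^5 × 5.660² / (π² × 9.69×10^10) = 2.519×10^-5 m⁴
I_req = 2.519×10^7 mm⁴
Solid square: I = a⁴/12  ⇒  a = (12I)^(1/4) = (12×2.519×10^7)^(1/4) = 132 mm

a ≈ 132 mm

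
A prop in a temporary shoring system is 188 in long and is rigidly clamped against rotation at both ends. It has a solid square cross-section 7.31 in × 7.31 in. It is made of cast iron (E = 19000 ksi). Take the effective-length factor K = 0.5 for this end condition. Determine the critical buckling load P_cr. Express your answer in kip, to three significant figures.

P_cr ≈ 5050 kip

I = a⁴/12 = 7.31⁴/12 = 238.0 in⁴
Effective length L_e = K·L = 0.5 × 188 = 94.00 in
P_cr = π²EI / L_e² = π² × 19000×10³ × 238.0 / 94.00² = 5.050×10^6 lb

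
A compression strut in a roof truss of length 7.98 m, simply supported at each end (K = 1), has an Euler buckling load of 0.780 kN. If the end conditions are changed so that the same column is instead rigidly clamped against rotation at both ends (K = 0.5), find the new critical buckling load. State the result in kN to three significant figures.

P_cr ∝ 1/K², so P_cr,new = P_cr,old × (K_old/K_new)² = 0.780 × (1/0.5)²
= 0.780 × 4.000 = 3.12 kN

P_cr ≈ 3.12 kN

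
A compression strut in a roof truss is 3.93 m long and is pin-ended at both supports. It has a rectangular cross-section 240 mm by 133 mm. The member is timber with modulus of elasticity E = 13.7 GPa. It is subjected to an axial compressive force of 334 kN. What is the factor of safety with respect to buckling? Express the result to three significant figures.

n ≈ 1.23

Buckling occurs about the weak axis: I_min = h·b³/12 with b = 133 mm (the shorter side).
I_min = 240×133³/12 = 4.705×10^7 mm⁴
I = 4.705×10^7 mm⁴ = 4.705×10^-5 m⁴
Effective length L_e = K·L = 1 × 3.93 = 3.930 m
P_cr = π²EI / L_e² = π² × 13.7×10⁹ × 4.705×10^-5 / 3.930² = 4.119×10^5 N
Factor of safety n = P_cr / P = 411.93 / 334 = 1.23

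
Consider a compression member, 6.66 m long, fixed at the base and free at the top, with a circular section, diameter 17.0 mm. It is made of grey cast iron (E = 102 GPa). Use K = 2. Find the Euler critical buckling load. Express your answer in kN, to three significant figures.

I = πd⁴/64 = π×17.0⁴/64 = 4.100×10^3 mm⁴
I = 4.100×10^3 mm⁴ = 4.100×10^-9 m⁴
Effective length L_e = K·L = 2 × 6.66 = 13.32 m
P_cr = π²EI / L_e² = π² × 102×10⁹ × 4.100×10^-9 / 13.32² = 23.26 N

P_cr ≈ 0.0233 kN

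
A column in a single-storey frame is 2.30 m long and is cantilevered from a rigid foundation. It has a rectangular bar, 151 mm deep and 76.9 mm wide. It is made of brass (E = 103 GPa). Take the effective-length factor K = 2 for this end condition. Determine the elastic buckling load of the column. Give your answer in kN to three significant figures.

P_cr ≈ 275 kN

Buckling occurs about the weak axis: I_min = h·b³/12 with b = 76.9 mm (the shorter side).
I_min = 151×76.9³/12 = 5.722×10^6 mm⁴
I = 5.722×10^6 mm⁴ = 5.722×10^-6 m⁴
Effective length L_e = K·L = 2 × 2.30 = 4.600 m
P_cr = π²EI / L_e² = π² × 103×10⁹ × 5.722×10^-6 / 4.600² = 2.749×10^5 N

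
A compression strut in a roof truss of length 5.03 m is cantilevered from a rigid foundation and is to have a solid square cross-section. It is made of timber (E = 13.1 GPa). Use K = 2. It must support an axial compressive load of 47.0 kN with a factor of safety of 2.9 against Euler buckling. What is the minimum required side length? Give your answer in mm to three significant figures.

Required P_cr = n·P = 2.9 × 47.0 = 136.3 kN
L_e = K·L = 2 × 5.03 = 10.06 m
Required I = P_cr·L_e²/(π²E) = 1.363×10^5 × 10.06² / (π² × 1.31×10^10) = 1.067×10^-4 m⁴
I_req = 1.067×10^8 mm⁴
Solid square: I = a⁴/12  ⇒  a = (12I)^(1/4) = (12×1.067×10^8)^(1/4) = 189 mm

a ≈ 189 mm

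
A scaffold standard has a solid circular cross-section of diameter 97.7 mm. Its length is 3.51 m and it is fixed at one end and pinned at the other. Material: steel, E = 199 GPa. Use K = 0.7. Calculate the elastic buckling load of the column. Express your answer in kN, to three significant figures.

P_cr ≈ 1460 kN

I = πd⁴/64 = π×97.7⁴/64 = 4.472×10^6 mm⁴
I = 4.472×10^6 mm⁴ = 4.472×10^-6 m⁴
Effective length L_e = K·L = 0.7 × 3.51 = 2.457 m
P_cr = π²EI / L_e² = π² × 199×10⁹ × 4.472×10^-6 / 2.457² = 1.455×10^6 N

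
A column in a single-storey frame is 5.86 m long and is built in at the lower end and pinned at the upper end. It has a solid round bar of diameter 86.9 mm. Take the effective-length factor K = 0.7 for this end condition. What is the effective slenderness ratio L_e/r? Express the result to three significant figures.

λ ≈ 189

For a solid circle r = d/4 = 86.9/4 = 21.72 mm
L_e = K·L = 0.7 × 5.86 m = 4.102 m = 4102.0 mm
λ = L_e / r_min = 4102.0 / 21.72 = 189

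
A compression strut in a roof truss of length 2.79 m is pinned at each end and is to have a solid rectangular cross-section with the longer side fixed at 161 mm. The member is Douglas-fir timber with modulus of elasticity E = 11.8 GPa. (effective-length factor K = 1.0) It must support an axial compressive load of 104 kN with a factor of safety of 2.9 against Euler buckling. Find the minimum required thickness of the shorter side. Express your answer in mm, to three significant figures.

b ≈ 115 mm

Required P_cr = n·P = 2.9 × 104 = 301.6 kN
L_e = K·L = 1 × 2.79 = 2.790 m
Required I = P_cr·L_e²/(π²E) = 3.016×10^5 × 2.790² / (π² × 1.18×10^10) = 2.016×10^-5 m⁴
I_req = 2.016×10^7 mm⁴
Rectangle, weak axis: I_min = h·b³/12 with h = 161 mm fixed  ⇒  b = (12I/h)^(1/3) = 115 mm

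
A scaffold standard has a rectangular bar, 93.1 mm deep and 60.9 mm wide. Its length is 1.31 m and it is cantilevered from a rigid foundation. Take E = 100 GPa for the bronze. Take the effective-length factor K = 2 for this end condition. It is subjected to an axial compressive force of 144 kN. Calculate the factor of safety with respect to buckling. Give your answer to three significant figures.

n ≈ 1.75

Buckling occurs about the weak axis: I_min = h·b³/12 with b = 60.9 mm (the shorter side).
I_min = 93.1×60.9³/12 = 1.752×10^6 mm⁴
I = 1.752×10^6 mm⁴ = 1.752×10^-6 m⁴
Effective length L_e = K·L = 2 × 1.31 = 2.620 m
P_cr = π²EI / L_e² = π² × 100×10⁹ × 1.752×10^-6 / 2.620² = 2.520×10^5 N
Factor of safety n = P_cr / P = 251.95 / 144 = 1.75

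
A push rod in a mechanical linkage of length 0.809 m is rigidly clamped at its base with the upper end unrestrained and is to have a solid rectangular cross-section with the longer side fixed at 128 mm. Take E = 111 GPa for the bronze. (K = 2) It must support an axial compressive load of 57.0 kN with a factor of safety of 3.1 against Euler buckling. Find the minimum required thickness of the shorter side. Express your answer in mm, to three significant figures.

Required P_cr = n·P = 3.1 × 57.0 = 176.7 kN
L_e = K·L = 2 × 0.809 = 1.618 m
Required I = P_cr·L_e²/(π²E) = 1.767×10^5 × 1.618² / (π² × 1.11×10^11) = 4.223×10^-7 m⁴
I_req = 4.223×10^5 mm⁴
Rectangle, weak axis: I_min = h·b³/12 with h = 128 mm fixed  ⇒  b = (12I/h)^(1/3) = 34.1 mm

b ≈ 34.1 mm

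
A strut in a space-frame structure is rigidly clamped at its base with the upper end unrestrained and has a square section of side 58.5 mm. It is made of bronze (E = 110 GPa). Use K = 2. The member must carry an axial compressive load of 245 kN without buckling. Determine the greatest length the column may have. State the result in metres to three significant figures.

I = a⁴/12 = 58.5⁴/12 = 9.760×10^5 mm⁴
I = 9.760×10^-7 m⁴
At the buckling limit P_cr = P = 2.450×10^5 N
From P_cr = π²EI/(K·L)²:  L = (1/K)·√(π²EI/P_cr) = (1/2)·√(π²×1.10×10^11×9.760×10^-7/2.450×10^5)
L = 1.04 m

L_max ≈ 1.04 m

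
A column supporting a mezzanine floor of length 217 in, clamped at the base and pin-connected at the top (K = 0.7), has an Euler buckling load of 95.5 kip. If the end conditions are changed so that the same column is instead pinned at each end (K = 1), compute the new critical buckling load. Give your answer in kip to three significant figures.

P_cr ∝ 1/K², so P_cr,new = P_cr,old × (K_old/K_new)² = 95.5 × (0.7/1)²
= 95.5 × 0.4900 = 46.8 kip

P_cr ≈ 46.8 kip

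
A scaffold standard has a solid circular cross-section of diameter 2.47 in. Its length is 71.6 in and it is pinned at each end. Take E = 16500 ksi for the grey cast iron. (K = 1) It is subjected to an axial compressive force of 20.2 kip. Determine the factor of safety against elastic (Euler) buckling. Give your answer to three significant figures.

I = πd⁴/64 = π×2.47⁴/64 = 1.827 in⁴
Effective length L_e = K·L = 1 × 71.6 = 71.60 in
P_cr = π²EI / L_e² = π² × 16500×10³ × 1.827 / 71.60² = 5.804×10^4 lb
Factor of safety n = P_cr / P = 58.038 / 20.2 = 2.87

n ≈ 2.87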